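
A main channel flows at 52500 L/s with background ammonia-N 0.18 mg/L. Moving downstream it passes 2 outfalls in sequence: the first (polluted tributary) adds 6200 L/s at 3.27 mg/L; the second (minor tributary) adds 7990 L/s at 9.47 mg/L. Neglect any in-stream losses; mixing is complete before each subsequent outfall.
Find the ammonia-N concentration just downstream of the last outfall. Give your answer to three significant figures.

1.58 mg/L

Outfall 1: combined Q = 58700 L/s; C = (52500·0.1800 + 6200·3.270)/58700 = 0.5064 mg/L.
Outfall 2: combined Q = 66690 L/s; C = (58700·0.5064 + 7990·9.470)/66690 = 1.580 mg/L.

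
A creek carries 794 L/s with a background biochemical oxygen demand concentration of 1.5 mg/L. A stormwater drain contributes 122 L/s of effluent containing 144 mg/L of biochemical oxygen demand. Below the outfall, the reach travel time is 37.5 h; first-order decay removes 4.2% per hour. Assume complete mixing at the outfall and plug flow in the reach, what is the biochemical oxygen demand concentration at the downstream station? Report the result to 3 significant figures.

4.10 mg/L

Mass balance: C = (794.0·1.500 + 122.0·144.0) / 916.0 = 18760/916.0 = 20.48 mg/L.
4.2%/h lost → k = −ln(1 − 0.042) = 0.04291 h⁻¹.
First-order decay: C = 20.48·exp(−k·t) = 20.48·0.2001 = 4.098 mg/L.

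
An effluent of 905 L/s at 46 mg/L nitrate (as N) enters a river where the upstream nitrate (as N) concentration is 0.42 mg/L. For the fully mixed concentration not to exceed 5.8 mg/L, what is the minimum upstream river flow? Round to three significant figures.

6760 L/s

Set C_mix = 5.8: (Q·0.4200 + 905.0·46.00) / (Q + 905.0) = 5.8
→ Q = 905.0·(46.00 − 5.8)/(5.8 − 0.4200) = 6762 L/s.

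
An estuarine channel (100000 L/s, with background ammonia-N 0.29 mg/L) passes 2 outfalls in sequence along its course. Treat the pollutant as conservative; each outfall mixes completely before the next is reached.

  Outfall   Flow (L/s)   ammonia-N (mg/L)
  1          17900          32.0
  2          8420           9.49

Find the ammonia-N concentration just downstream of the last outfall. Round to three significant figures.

5.40 mg/L

Outfall 1: combined Q = 117900 L/s; C = (100000·0.2900 + 17900·32.00)/117900 = 5.104 mg/L.
Outfall 2: combined Q = 126300 L/s; C = (117900·5.104 + 8420·9.490)/126300 = 5.397 mg/L.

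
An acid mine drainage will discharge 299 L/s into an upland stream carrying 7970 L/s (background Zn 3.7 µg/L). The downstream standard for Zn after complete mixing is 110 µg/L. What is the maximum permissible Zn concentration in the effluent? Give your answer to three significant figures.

At the limit, (Qr·Cr + Qe·Cₑ)/(Qr + Qe) = 110:
Cₑ = (8269·110 − 7970·3.700) / 299.0 = 2943 µg/L.

2940 µg/L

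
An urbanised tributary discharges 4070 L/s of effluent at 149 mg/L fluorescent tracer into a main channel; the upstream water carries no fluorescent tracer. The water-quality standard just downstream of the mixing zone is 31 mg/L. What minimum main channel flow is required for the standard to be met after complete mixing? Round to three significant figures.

Set C_mix = 31: (Q·0 + 4070·149.0) / (Q + 4070) = 31
→ Q = 4070·(149.0 − 31)/(31 − 0) = 15490 L/s.

15500 L/s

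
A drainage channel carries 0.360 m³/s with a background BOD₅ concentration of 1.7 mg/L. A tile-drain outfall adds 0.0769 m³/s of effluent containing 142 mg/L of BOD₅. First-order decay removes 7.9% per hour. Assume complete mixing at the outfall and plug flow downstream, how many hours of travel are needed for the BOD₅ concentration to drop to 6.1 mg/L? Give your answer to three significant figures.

17.8 h

Flow-weighted average: C = (0.3600·1.700 + 0.07690·142.0) / 0.4369 = 11.53/0.4369 = 26.39 mg/L.
7.9%/h lost → k = −ln(1 − 0.079) = 0.08230 h⁻¹.
26.39·exp(−k·t) = 6.1 → t = ln(26.39/6.1)/k = 64080 s = 17.80 h.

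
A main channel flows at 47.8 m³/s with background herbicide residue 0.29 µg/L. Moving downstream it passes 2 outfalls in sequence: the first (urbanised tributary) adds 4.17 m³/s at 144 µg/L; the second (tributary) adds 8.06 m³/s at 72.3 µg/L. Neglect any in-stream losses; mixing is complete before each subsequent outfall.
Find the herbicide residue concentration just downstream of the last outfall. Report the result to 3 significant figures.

Below outfall 1: Q → 51.97 m³/s, C = (47.80·0.2900 + 4.170·144.0)/51.97 = 11.82 µg/L.
Below outfall 2: Q → 60.03 m³/s, C = (51.97·11.82 + 8.060·72.30)/60.03 = 19.94 µg/L.

19.9 µg/L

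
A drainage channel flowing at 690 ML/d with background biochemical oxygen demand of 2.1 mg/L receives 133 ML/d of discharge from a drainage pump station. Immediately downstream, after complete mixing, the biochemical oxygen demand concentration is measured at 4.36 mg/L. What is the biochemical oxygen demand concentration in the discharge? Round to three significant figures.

16.1 mg/L

Mass balance: 690.0·2.100 + 133.0·Cₑ = 823.0·4.360
→ Cₑ = (823.0·4.360 − 690.0·2.100) / 133.0 = 16.08 mg/L.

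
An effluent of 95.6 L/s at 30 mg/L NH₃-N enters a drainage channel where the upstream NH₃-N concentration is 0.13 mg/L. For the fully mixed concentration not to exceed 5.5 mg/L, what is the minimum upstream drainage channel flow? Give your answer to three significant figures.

Set C_mix = 5.5: (Q·0.1300 + 95.60·30.00) / (Q + 95.60) = 5.5
→ Q = 95.60·(30.00 − 5.5)/(5.5 − 0.1300) = 436.2 L/s.

436 L/s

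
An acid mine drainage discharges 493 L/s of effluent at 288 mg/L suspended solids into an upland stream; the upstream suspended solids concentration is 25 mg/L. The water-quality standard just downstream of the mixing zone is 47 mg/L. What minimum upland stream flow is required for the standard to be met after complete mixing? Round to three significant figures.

Set C_mix = 47: (Q·25.00 + 493.0·288.0) / (Q + 493.0) = 47
→ Q = 493.0·(288.0 − 47)/(47 − 25.00) = 5401 L/s.

5400 L/s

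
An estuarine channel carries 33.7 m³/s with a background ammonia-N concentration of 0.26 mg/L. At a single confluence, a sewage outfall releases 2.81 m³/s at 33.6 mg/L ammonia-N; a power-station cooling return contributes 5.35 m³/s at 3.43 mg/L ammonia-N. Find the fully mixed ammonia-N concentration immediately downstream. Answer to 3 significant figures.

After mixing, C = (33.70·0.2600 + 2.810·33.60 + 5.350·3.430) / 41.86 = 121.5/41.86 = 2.903 mg/L.

2.90 mg/L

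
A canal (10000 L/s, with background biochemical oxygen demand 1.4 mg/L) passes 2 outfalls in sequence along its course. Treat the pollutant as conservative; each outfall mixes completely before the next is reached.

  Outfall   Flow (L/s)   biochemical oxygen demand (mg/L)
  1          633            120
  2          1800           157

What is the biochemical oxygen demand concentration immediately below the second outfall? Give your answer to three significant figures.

30.0 mg/L

Outfall 1: combined Q = 10630 L/s; C = (10000·1.400 + 633.0·120.0)/10630 = 8.460 mg/L.
Outfall 2: combined Q = 12430 L/s; C = (10630·8.460 + 1800·157.0)/12430 = 29.97 mg/L.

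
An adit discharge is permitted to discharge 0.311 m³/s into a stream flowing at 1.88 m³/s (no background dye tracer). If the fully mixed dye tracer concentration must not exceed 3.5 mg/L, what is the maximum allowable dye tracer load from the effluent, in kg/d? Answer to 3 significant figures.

Mass balance at the limit: 1.880·0 + 0.3110·Cₑ = 2.191·3.5 → Cₑ = 24.66 mg/L.
Load = 0.3110 m³/s × 24.66 g/m³ × 86 400 s/d = 662.6 kg/d.

663 kg/d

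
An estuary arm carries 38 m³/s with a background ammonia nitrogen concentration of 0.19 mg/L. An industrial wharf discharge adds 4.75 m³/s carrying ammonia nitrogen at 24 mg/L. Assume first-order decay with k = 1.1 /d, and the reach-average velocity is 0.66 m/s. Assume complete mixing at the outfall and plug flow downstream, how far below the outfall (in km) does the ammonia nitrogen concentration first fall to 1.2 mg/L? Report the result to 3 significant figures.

44.6 km

Mass balance: C = (38.00·0.1900 + 4.750·24.00) / 42.75 = 121.2/42.75 = 2.836 mg/L.
Set 2.836·exp(−k·t) = 1.2 → t = ln(2.836/1.2)/k = 67540 s = 18.76 h.
Distance = v·t = 0.66·67540 = 44580 m = 44.58 km.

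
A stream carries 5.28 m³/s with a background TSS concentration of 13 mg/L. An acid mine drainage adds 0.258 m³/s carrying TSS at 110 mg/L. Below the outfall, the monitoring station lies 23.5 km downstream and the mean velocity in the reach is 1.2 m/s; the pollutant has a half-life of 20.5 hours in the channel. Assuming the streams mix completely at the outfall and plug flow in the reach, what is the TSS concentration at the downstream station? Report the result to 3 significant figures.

14.6 mg/L

Mass balance: C = (5.280·13.00 + 0.2580·110.0) / 5.538 = 97.02/5.538 = 17.52 mg/L.
Travel time t = 23.5·1000 / 1.2 = 19580 s = 5.440 h.
Half-life 20.5 h → k = ln 2 / 20.5 = 0.03381 h⁻¹ = 0.8115 d⁻¹.
After decay, C = 17.52 × e^(−kt) = 17.52 × 0.8320 = 14.58 mg/L.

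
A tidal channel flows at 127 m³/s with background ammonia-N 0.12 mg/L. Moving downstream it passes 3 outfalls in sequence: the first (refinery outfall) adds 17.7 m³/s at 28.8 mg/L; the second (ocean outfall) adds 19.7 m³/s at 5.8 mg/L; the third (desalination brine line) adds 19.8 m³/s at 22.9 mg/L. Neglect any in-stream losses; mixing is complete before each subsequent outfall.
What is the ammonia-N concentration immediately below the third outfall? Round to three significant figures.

After outfall 1: Q = 127.0 + 17.70 = 144.7 m³/s; C = (127.0·0.1200 + 17.70·28.80)/144.7 = 3.628 mg/L.
After outfall 2: Q = 144.7 + 19.70 = 164.4 m³/s; C = (144.7·3.628 + 19.70·5.800)/164.4 = 3.888 mg/L.
After outfall 3: Q = 164.4 + 19.80 = 184.2 m³/s; C = (164.4·3.888 + 19.80·22.90)/184.2 = 5.932 mg/L.

5.93 mg/L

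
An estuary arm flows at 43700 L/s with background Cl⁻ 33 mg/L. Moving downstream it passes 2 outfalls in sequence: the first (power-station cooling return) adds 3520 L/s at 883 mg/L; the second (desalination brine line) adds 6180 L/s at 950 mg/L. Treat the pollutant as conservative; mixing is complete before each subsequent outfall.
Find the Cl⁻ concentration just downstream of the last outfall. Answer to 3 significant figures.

195 mg/L

Outfall 1: combined Q = 47220 L/s; C = (43700·33.00 + 3520·883.0)/47220 = 96.36 mg/L.
Outfall 2: combined Q = 53400 L/s; C = (47220·96.36 + 6180·950.0)/53400 = 195.2 mg/L.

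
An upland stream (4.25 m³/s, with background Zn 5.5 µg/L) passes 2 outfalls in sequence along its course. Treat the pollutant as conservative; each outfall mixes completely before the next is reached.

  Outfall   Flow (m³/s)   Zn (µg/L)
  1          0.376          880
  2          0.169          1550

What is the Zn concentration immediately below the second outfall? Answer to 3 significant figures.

Below outfall 1: Q → 4.626 m³/s, C = (4.250·5.500 + 0.3760·880.0)/4.626 = 76.58 µg/L.
Below outfall 2: Q → 4.795 m³/s, C = (4.626·76.58 + 0.1690·1550)/4.795 = 128.5 µg/L.

129 µg/L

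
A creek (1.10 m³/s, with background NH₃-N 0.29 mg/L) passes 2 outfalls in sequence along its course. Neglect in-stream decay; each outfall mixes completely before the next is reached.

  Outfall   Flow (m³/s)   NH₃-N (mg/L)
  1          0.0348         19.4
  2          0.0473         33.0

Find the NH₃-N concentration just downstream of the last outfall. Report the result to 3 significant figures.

2.16 mg/L

After outfall 1: Q = 1.100 + 0.03480 = 1.135 m³/s; C = (1.100·0.2900 + 0.03480·19.40)/1.135 = 0.8760 mg/L.
After outfall 2: Q = 1.135 + 0.04730 = 1.182 m³/s; C = (1.135·0.8760 + 0.04730·33.00)/1.182 = 2.161 mg/L.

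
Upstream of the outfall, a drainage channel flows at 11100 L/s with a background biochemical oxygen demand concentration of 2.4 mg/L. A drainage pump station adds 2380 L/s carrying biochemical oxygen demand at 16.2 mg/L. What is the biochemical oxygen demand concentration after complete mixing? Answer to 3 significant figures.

Mixed concentration C = ΣQC/ΣQ = (11100·2.400 + 2380·16.20) / 13480 = 65200/13480 = 4.836 mg/L.

4.84 mg/L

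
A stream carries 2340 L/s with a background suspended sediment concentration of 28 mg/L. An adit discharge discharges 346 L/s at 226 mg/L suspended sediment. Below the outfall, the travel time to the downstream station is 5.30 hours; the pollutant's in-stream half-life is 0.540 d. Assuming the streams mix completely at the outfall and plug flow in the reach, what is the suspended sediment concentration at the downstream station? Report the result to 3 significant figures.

Mixed concentration C = ΣQC/ΣQ = (2340·28.00 + 346.0·226.0) / 2686 = 143700/2686 = 53.51 mg/L.
Half-life 0.540 d → k = ln 2 / 0.540 = 1.284 d⁻¹.
First-order decay: C = 53.51·exp(−k·t) = 53.51·0.7532 = 40.30 mg/L.

40.3 mg/L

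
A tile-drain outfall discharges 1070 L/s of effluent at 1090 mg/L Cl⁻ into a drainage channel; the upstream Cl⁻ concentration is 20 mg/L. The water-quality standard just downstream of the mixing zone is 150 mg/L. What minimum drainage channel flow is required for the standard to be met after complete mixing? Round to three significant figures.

Set C_mix = 150: (Q·20.00 + 1070·1090) / (Q + 1070) = 150
→ Q = 1070·(1090 − 150)/(150 − 20.00) = 7737 L/s.

7740 L/s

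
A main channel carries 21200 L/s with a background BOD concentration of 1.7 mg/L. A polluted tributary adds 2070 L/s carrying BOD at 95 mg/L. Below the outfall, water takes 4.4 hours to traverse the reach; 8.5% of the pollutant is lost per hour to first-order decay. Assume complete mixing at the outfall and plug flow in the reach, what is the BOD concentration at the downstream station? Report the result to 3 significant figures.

6.76 mg/L

Conservation of mass: C = (21200·1.700 + 2070·95.00) / 23270 = 232700/23270 = 10.00 mg/L.
8.5%/h lost → k = −ln(1 − 0.085) = 0.08883 h⁻¹.
Decay over the reach: 10.00·exp(−kt) = 10.00·0.6765 = 6.764 mg/L.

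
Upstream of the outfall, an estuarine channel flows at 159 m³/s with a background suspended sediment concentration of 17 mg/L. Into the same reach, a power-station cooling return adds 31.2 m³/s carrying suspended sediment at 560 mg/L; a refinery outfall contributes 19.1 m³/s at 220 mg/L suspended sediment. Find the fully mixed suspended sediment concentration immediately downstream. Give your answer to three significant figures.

Mixed concentration C = ΣQC/ΣQ = (159.0·17.00 + 31.20·560.0 + 19.10·220.0) / 209.3 = 24380/209.3 = 116.5 mg/L.

116 mg/L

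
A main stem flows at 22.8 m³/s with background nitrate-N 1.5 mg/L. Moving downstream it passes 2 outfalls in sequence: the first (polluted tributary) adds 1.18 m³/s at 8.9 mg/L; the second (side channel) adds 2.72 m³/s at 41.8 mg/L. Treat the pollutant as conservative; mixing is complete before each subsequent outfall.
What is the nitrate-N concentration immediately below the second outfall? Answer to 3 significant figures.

5.93 mg/L

Below outfall 1: Q → 23.98 m³/s, C = (22.80·1.500 + 1.180·8.900)/23.98 = 1.864 mg/L.
Below outfall 2: Q → 26.70 m³/s, C = (23.98·1.864 + 2.720·41.80)/26.70 = 5.933 mg/L.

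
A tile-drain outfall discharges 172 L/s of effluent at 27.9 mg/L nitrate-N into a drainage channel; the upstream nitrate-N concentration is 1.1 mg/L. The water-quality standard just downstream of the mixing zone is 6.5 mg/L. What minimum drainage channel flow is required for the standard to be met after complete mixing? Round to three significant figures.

682 L/s

Set C_mix = 6.5: (Q·1.100 + 172.0·27.90) / (Q + 172.0) = 6.5
→ Q = 172.0·(27.90 − 6.5)/(6.5 − 1.100) = 681.6 L/s.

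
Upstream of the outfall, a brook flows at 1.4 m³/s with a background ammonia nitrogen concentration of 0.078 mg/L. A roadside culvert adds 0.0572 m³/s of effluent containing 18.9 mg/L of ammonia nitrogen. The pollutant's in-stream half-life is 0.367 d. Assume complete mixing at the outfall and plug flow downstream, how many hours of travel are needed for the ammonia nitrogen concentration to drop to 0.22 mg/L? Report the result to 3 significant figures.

16.7 h

Mixed concentration C = ΣQC/ΣQ = (1.400·0.07800 + 0.05720·18.90) / 1.457 = 1.190/1.457 = 0.8168 mg/L.
Half-life 0.367 d → k = ln 2 / 0.367 = 1.889 d⁻¹.
0.8168·exp(−k·t) = 0.22 → t = ln(0.8168/0.22)/k = 60010 s = 16.67 h.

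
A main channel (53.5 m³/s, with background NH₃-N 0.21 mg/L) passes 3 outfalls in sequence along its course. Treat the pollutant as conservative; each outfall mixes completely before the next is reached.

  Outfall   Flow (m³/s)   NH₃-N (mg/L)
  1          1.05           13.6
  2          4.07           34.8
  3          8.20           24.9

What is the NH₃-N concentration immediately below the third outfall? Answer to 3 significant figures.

5.56 mg/L

After outfall 1: Q = 53.50 + 1.050 = 54.55 m³/s; C = (53.50·0.2100 + 1.050·13.60)/54.55 = 0.4677 mg/L.
After outfall 2: Q = 54.55 + 4.070 = 58.62 m³/s; C = (54.55·0.4677 + 4.070·34.80)/58.62 = 2.851 mg/L.
After outfall 3: Q = 58.62 + 8.200 = 66.82 m³/s; C = (58.62·2.851 + 8.200·24.90)/66.82 = 5.557 mg/L.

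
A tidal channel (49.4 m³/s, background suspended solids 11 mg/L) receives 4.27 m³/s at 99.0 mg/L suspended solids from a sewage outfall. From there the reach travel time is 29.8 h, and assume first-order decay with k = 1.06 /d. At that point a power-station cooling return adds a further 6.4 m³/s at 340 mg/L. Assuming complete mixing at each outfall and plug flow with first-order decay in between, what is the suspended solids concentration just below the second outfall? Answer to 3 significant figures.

Flow-weighted average: C = (49.40·11.00 + 4.270·99.00) / 53.67 = 966.1/53.67 = 18.00 mg/L; combined flow 53.67 m³/s.
Applying C = C₀e^(−kt): 18.00 × 0.2682 = 4.827 mg/L.
Second outfall: C = (53.67·4.827 + 6.400·340.0)/60.07 = 40.54 mg/L.

40.5 mg/L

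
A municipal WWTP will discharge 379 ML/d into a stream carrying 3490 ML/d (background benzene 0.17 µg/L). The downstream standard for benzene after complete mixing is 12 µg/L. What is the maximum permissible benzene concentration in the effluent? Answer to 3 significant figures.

At the limit, (Qr·Cr + Qe·Cₑ)/(Qr + Qe) = 12:
Cₑ = (3869·12 − 3490·0.1700) / 379.0 = 120.9 µg/L.

121 µg/L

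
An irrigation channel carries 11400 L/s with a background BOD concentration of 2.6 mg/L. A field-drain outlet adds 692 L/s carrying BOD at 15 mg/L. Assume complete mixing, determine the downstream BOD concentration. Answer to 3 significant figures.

Conservation of mass: C = (11400·2.600 + 692.0·15.00) / 12090 = 40020/12090 = 3.310 mg/L.

3.31 mg/L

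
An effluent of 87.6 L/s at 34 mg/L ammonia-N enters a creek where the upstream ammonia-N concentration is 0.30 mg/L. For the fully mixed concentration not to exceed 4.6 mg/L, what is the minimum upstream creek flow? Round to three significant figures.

Set C_mix = 4.6: (Q·0.3000 + 87.60·34.00) / (Q + 87.60) = 4.6
→ Q = 87.60·(34.00 − 4.6)/(4.6 − 0.3000) = 598.9 L/s.

599 L/s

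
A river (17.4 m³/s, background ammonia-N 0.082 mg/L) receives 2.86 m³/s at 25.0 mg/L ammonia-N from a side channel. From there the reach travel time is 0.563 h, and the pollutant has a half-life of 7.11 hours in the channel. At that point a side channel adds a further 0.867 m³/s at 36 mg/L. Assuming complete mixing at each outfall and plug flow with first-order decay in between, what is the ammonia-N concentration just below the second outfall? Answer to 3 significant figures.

4.74 mg/L

Mass balance: C = (17.40·0.08200 + 2.860·25.00) / 20.26 = 72.93/20.26 = 3.600 mg/L; combined flow 20.26 m³/s.
Half-life 7.11 h → k = ln 2 / 7.11 = 0.09749 h⁻¹ = 2.340 d⁻¹.
Applying C = C₀e^(−kt): 3.600 × 0.9466 = 3.407 mg/L.
At the second outfall, C = (20.26·3.407 + 0.8670·36.00) / (20.26 + 0.8670) = 4.745 mg/L.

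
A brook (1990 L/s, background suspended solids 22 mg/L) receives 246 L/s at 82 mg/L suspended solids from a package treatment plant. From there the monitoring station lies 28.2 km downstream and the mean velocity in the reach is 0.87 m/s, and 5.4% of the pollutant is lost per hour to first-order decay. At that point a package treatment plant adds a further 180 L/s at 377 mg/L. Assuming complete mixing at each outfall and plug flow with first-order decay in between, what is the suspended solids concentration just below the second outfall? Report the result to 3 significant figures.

44.1 mg/L

Mixed concentration C = ΣQC/ΣQ = (1990·22.00 + 246.0·82.00) / 2236 = 63950/2236 = 28.60 mg/L; combined flow 2236 L/s.
Travel time t = 28.2·1000 / 0.87 = 32410 s = 9.004 h.
5.4%/h lost → k = −ln(1 − 0.054) = 0.05551 h⁻¹.
First-order decay: C = 28.60·exp(−k·t) = 28.60·0.6066 = 17.35 mg/L.
At the second outfall, C = (2236·17.35 + 180.0·377.0) / (2236 + 180.0) = 44.15 mg/L.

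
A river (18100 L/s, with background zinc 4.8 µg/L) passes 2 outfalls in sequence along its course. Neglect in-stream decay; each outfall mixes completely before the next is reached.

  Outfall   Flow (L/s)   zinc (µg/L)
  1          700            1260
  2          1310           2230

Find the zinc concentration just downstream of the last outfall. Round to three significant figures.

Outfall 1: combined Q = 18800 L/s; C = (18100·4.800 + 700.0·1260)/18800 = 51.54 µg/L.
Outfall 2: combined Q = 20110 L/s; C = (18800·51.54 + 1310·2230)/20110 = 193.4 µg/L.

193 µg/L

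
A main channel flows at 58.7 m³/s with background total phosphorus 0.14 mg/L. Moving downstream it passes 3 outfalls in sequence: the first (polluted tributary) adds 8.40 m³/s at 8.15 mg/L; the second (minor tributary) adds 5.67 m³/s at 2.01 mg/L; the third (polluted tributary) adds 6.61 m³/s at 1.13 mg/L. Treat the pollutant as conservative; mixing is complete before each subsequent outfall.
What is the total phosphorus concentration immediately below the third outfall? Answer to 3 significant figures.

1.20 mg/L

Below outfall 1: Q → 67.10 m³/s, C = (58.70·0.1400 + 8.400·8.150)/67.10 = 1.143 mg/L.
Below outfall 2: Q → 72.77 m³/s, C = (67.10·1.143 + 5.670·2.010)/72.77 = 1.210 mg/L.
Below outfall 3: Q → 79.38 m³/s, C = (72.77·1.210 + 6.610·1.130)/79.38 = 1.204 mg/L.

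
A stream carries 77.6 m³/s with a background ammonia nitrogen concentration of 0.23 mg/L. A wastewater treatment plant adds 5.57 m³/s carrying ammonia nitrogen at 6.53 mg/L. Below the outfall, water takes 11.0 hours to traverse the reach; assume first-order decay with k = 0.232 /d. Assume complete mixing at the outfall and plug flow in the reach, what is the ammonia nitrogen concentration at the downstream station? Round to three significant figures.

0.586 mg/L

Conservation of mass: C = (77.60·0.2300 + 5.570·6.530) / 83.17 = 54.22/83.17 = 0.6519 mg/L.
Applying C = C₀e^(−kt): 0.6519 × 0.8991 = 0.5862 mg/L.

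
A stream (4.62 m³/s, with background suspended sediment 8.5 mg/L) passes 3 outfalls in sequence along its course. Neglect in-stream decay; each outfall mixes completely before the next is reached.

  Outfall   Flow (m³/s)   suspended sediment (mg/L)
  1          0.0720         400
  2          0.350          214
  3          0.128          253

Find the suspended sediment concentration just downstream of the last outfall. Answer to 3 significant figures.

33.9 mg/L

After outfall 1: Q = 4.620 + 0.07200 = 4.692 m³/s; C = (4.620·8.500 + 0.07200·400.0)/4.692 = 14.51 mg/L.
After outfall 2: Q = 4.692 + 0.3500 = 5.042 m³/s; C = (4.692·14.51 + 0.3500·214.0)/5.042 = 28.36 mg/L.
After outfall 3: Q = 5.042 + 0.1280 = 5.170 m³/s; C = (5.042·28.36 + 0.1280·253.0)/5.170 = 33.92 mg/L.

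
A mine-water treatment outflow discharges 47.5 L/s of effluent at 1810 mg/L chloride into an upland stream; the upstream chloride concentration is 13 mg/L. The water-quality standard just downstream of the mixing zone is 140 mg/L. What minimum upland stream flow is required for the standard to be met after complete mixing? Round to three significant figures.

Set C_mix = 140: (Q·13.00 + 47.50·1810) / (Q + 47.50) = 140
→ Q = 47.50·(1810 − 140)/(140 − 13.00) = 624.6 L/s.

625 L/s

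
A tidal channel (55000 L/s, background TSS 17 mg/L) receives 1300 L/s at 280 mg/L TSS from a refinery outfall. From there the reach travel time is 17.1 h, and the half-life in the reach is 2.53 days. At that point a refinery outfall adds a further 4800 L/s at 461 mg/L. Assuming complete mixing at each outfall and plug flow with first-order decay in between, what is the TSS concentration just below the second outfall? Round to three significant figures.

Conservation of mass: C = (55000·17.00 + 1300·280.0) / 56300 = 1299000/56300 = 23.07 mg/L; combined flow 56300 L/s.
Half-life 2.53 d → k = ln 2 / 2.53 = 0.2740 d⁻¹.
Applying C = C₀e^(−kt): 23.07 × 0.8227 = 18.98 mg/L.
At the second outfall, C = (56300·18.98 + 4800·461.0) / (56300 + 4800) = 53.71 mg/L.

53.7 mg/L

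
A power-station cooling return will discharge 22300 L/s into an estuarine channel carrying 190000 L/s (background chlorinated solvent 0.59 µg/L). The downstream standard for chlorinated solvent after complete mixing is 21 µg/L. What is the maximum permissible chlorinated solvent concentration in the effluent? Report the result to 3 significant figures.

At the limit, (Qr·Cr + Qe·Cₑ)/(Qr + Qe) = 21:
Cₑ = (212300·21 − 190000·0.5900) / 22300 = 194.9 µg/L.

195 µg/L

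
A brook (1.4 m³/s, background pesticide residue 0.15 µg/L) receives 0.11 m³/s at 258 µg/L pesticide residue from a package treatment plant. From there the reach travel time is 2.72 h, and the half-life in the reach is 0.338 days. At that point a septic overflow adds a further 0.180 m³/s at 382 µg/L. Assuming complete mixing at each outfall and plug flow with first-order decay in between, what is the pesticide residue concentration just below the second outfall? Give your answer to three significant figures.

Flow-weighted average: C = (1.400·0.1500 + 0.1100·258.0) / 1.510 = 28.59/1.510 = 18.93 µg/L; combined flow 1.510 m³/s.
Half-life 0.338 d → k = ln 2 / 0.338 = 2.051 d⁻¹.
Decay over the reach: 18.93·exp(−kt) = 18.93·0.7926 = 15.01 µg/L.
At the second outfall, C = (1.510·15.01 + 0.1800·382.0) / (1.510 + 0.1800) = 54.10 µg/L.

54.1 µg/L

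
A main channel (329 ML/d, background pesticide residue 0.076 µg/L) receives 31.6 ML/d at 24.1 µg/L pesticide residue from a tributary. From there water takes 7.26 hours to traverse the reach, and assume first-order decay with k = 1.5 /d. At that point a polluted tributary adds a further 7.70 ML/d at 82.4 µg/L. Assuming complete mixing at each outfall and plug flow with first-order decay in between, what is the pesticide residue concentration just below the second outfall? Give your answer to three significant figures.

Mixed concentration C = ΣQC/ΣQ = (329.0·0.07600 + 31.60·24.10) / 360.6 = 786.6/360.6 = 2.181 µg/L; combined flow 360.6 ML/d.
Applying C = C₀e^(−kt): 2.181 × 0.6352 = 1.386 µg/L.
Second outfall: C = (360.6·1.386 + 7.700·82.40)/368.3 = 3.079 µg/L.

3.08 µg/L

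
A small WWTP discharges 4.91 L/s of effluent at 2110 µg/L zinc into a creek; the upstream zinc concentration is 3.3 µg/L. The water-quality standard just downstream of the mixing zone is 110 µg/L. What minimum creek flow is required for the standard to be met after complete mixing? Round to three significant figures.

92.0 L/s

Set C_mix = 110: (Q·3.300 + 4.910·2110) / (Q + 4.910) = 110
→ Q = 4.910·(2110 − 110)/(110 − 3.300) = 92.03 L/s.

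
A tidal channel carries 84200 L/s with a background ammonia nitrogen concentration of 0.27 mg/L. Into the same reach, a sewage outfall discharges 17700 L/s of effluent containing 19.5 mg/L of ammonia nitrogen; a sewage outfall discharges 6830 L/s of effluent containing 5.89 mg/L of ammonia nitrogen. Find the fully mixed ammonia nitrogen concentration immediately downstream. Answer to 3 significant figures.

3.75 mg/L

Conservation of mass: C = (84200·0.2700 + 17700·19.50 + 6830·5.890) / 108700 = 408100/108700 = 3.753 mg/L.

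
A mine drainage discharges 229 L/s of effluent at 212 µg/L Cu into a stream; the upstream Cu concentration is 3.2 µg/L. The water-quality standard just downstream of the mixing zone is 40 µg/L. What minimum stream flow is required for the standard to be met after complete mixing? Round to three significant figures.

1070 L/s

Set C_mix = 40: (Q·3.200 + 229.0·212.0) / (Q + 229.0) = 40
→ Q = 229.0·(212.0 − 40)/(40 − 3.200) = 1070 L/s.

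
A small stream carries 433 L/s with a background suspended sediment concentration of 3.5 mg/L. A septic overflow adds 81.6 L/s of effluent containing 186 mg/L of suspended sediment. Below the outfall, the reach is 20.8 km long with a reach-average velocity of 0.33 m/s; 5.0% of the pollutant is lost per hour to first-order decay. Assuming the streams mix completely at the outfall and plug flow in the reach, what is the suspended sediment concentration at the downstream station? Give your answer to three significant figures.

Mass balance: C = (433.0·3.500 + 81.60·186.0) / 514.6 = 16690/514.6 = 32.44 mg/L.
Travel time t = 20.8·1000 / 0.33 = 63030 s = 17.51 h.
5.0%/h lost → k = −ln(1 − 0.05) = 0.05129 h⁻¹.
After decay, C = 32.44 × e^(−kt) = 32.44 × 0.4074 = 13.21 mg/L.

13.2 mg/L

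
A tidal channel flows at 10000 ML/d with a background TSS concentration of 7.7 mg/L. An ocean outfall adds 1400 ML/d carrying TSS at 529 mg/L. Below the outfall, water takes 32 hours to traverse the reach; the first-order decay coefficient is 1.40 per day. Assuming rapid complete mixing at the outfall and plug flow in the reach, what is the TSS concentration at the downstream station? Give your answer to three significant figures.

After mixing, C = (10000·7.700 + 1400·529.0) / 11400 = 817600/11400 = 71.72 mg/L.
Applying C = C₀e^(−kt): 71.72 × 0.1546 = 11.09 mg/L.

11.1 mg/L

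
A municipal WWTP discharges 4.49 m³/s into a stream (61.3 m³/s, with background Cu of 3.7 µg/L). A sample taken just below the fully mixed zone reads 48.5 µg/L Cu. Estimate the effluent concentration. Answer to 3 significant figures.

660 µg/L

Mass balance: 61.30·3.700 + 4.490·Cₑ = 65.79·48.50
→ Cₑ = (65.79·48.50 − 61.30·3.700) / 4.490 = 660.1 µg/L.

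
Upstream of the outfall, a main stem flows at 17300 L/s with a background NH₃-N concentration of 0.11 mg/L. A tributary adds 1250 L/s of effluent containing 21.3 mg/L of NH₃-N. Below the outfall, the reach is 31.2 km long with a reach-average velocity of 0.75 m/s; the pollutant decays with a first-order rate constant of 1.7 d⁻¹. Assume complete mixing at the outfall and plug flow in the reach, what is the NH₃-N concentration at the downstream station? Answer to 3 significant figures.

0.678 mg/L

Conservation of mass: C = (17300·0.1100 + 1250·21.30) / 18550 = 28530/18550 = 1.538 mg/L.
Travel time t = 31.2·1000 / 0.75 = 41600 s = 11.56 h.
Applying C = C₀e^(−kt): 1.538 × 0.4411 = 0.6783 mg/L.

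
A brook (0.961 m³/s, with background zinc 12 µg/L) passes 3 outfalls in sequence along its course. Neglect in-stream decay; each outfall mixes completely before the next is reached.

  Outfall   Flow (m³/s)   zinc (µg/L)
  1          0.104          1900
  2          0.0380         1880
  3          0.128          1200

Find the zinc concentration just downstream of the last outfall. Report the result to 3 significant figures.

Outfall 1: combined Q = 1.065 m³/s; C = (0.9610·12.00 + 0.1040·1900)/1.065 = 196.4 µg/L.
Outfall 2: combined Q = 1.103 m³/s; C = (1.065·196.4 + 0.03800·1880)/1.103 = 254.4 µg/L.
Outfall 3: combined Q = 1.231 m³/s; C = (1.103·254.4 + 0.1280·1200)/1.231 = 352.7 µg/L.

353 µg/L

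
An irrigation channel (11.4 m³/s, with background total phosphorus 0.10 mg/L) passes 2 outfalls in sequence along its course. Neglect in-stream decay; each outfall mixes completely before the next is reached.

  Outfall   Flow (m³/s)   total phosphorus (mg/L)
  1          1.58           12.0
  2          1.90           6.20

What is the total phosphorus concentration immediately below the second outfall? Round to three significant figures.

2.14 mg/L

After outfall 1: Q = 11.40 + 1.580 = 12.98 m³/s; C = (11.40·0.1000 + 1.580·12.00)/12.98 = 1.549 mg/L.
After outfall 2: Q = 12.98 + 1.900 = 14.88 m³/s; C = (12.98·1.549 + 1.900·6.200)/14.88 = 2.142 mg/L.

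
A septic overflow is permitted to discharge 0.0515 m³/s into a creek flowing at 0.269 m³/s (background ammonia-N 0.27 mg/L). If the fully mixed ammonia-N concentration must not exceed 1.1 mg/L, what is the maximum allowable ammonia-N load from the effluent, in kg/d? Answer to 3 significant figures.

Mass balance at the limit: 0.2690·0.2700 + 0.05150·Cₑ = 0.3205·1.1 → Cₑ = 5.435 mg/L.
Load = 0.05150 m³/s × 5.435 g/m³ × 86 400 s/d = 24.19 kg/d.

24.2 kg/d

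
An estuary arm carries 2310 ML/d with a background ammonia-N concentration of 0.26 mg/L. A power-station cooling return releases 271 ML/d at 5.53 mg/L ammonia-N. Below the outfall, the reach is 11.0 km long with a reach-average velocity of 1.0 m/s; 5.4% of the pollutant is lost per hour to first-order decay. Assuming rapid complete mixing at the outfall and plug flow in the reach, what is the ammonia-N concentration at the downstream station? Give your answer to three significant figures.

Conservation of mass: C = (2310·0.2600 + 271.0·5.530) / 2581 = 2099/2581 = 0.8133 mg/L.
Travel time t = 11.0·1000 / 1.0 = 11000 s = 3.056 h.
5.4%/h lost → k = −ln(1 − 0.054) = 0.05551 h⁻¹.
After decay, C = 0.8133 × e^(−kt) = 0.8133 × 0.8440 = 0.6864 mg/L.

0.686 mg/L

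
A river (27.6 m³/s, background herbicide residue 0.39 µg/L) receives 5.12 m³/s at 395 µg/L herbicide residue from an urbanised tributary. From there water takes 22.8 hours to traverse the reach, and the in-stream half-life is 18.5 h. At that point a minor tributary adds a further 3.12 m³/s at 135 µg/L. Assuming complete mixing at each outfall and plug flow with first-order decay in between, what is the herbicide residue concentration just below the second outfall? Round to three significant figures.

Conservation of mass: C = (27.60·0.3900 + 5.120·395.0) / 32.72 = 2033/32.72 = 62.14 µg/L; combined flow 32.72 m³/s.
Half-life 18.5 h → k = ln 2 / 18.5 = 0.03747 h⁻¹ = 0.8992 d⁻¹.
First-order decay: C = 62.14·exp(−k·t) = 62.14·0.4256 = 26.45 µg/L.
At the second outfall, C = (32.72·26.45 + 3.120·135.0) / (32.72 + 3.120) = 35.90 µg/L.

35.9 µg/L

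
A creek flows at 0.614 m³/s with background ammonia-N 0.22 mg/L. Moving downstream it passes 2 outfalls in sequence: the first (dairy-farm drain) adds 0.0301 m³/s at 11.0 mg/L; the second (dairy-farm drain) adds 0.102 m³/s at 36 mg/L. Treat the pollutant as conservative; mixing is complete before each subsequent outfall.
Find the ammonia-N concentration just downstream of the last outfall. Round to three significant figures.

Outfall 1: combined Q = 0.6441 m³/s; C = (0.6140·0.2200 + 0.03010·11.00)/0.6441 = 0.7238 mg/L.
Outfall 2: combined Q = 0.7461 m³/s; C = (0.6441·0.7238 + 0.1020·36.00)/0.7461 = 5.546 mg/L.

5.55 mg/L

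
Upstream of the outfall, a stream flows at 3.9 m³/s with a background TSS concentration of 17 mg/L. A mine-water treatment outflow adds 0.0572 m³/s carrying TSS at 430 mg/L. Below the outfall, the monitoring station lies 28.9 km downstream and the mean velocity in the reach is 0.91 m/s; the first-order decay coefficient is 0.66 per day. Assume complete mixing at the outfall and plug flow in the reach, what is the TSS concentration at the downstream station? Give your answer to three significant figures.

18.0 mg/L

Flow-weighted average: C = (3.900·17.00 + 0.05720·430.0) / 3.957 = 90.90/3.957 = 22.97 mg/L.
Travel time t = 28.9·1000 / 0.91 = 31760 s = 8.822 h.
Applying C = C₀e^(−kt): 22.97 × 0.7846 = 18.02 mg/L.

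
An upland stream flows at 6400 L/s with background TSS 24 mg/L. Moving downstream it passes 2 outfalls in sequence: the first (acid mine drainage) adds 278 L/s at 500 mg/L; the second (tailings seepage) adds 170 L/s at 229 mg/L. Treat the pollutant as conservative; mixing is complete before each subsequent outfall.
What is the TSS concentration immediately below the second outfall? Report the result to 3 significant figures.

Outfall 1: combined Q = 6678 L/s; C = (6400·24.00 + 278.0·500.0)/6678 = 43.82 mg/L.
Outfall 2: combined Q = 6848 L/s; C = (6678·43.82 + 170.0·229.0)/6848 = 48.41 mg/L.

48.4 mg/L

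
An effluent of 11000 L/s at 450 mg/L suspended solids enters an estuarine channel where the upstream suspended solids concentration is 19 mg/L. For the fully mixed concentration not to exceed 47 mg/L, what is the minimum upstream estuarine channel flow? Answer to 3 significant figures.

Set C_mix = 47: (Q·19.00 + 11000·450.0) / (Q + 11000) = 47
→ Q = 11000·(450.0 − 47)/(47 − 19.00) = 158300 L/s.

158000 L/s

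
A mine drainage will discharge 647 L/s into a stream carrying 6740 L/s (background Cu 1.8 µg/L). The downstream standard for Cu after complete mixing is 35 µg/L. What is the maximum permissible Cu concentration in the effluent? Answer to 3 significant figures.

381 µg/L

At the limit, (Qr·Cr + Qe·Cₑ)/(Qr + Qe) = 35:
Cₑ = (7387·35 − 6740·1.800) / 647.0 = 380.9 µg/L.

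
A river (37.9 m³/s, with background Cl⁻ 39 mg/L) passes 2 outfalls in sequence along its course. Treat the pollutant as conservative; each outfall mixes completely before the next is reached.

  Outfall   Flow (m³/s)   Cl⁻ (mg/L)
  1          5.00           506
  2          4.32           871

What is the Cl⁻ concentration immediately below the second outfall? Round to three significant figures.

165 mg/L

Below outfall 1: Q → 42.90 m³/s, C = (37.90·39.00 + 5.000·506.0)/42.90 = 93.43 mg/L.
Below outfall 2: Q → 47.22 m³/s, C = (42.90·93.43 + 4.320·871.0)/47.22 = 164.6 mg/L.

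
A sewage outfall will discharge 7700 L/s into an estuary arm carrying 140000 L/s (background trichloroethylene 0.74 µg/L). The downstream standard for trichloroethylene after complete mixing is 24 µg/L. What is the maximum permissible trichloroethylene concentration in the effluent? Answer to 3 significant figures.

447 µg/L

At the limit, (Qr·Cr + Qe·Cₑ)/(Qr + Qe) = 24:
Cₑ = (147700·24 − 140000·0.7400) / 7700 = 446.9 µg/L.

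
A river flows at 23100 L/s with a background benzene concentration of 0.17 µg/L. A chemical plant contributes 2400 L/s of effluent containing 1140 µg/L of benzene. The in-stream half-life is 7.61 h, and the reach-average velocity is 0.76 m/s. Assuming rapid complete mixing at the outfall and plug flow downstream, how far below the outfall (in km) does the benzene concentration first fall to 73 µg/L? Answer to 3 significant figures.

11.6 km

Flow-weighted average: C = (23100·0.1700 + 2400·1140) / 25500 = 2740000/25500 = 107.4 µg/L.
Half-life 7.61 h → k = ln 2 / 7.61 = 0.09108 h⁻¹ = 2.186 d⁻¹.
Set 107.4·exp(−k·t) = 73 → t = ln(107.4/73)/k = 15280 s = 4.244 h.
Distance = v·t = 0.76·15280 = 11610 m = 11.61 km.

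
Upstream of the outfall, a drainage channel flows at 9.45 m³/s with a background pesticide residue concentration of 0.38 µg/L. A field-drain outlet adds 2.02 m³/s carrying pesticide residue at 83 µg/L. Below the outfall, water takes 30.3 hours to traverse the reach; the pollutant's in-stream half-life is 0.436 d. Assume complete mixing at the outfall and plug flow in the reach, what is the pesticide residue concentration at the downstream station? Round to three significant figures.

After mixing, C = (9.450·0.3800 + 2.020·83.00) / 11.47 = 171.3/11.47 = 14.93 µg/L.
Half-life 0.436 d → k = ln 2 / 0.436 = 1.590 d⁻¹.
First-order decay: C = 14.93·exp(−k·t) = 14.93·0.1344 = 2.006 µg/L.

2.01 µg/L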